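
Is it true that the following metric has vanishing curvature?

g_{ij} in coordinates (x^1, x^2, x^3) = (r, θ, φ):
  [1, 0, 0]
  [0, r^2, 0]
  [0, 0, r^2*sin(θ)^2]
Non-zero Christoffel symbols:
Γ^r_{θ θ} = -r
Γ^r_{φ φ} = -r*sin(θ)^2
Γ^θ_{r θ} = 1/r
Γ^θ_{φ φ} = -sin(2*θ)/2
Γ^φ_{r φ} = 1/r
Γ^φ_{θ φ} = 1/tan(θ)
Ricci tensor: R_{rr} = 0, R_{rθ} = 0, R_{rφ} = 0, R_{θθ} = 0, R_{θφ} = 0, R_{φφ} = 0
All R_{ij} vanish; in 3 dimensions the Riemann tensor is fully determined by the Ricci tensor, so R^i_{jkl} = 0: the metric is flat (curvilinear coordinates on flat space).
Yes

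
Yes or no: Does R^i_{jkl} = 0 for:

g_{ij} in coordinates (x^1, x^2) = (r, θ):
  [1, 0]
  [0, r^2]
Non-zero Christoffel symbols:
Γ^r_{θ θ} = -r
Γ^θ_{r θ} = 1/r
Ricci tensor: R_{rr} = 0, R_{rθ} = 0, R_{θθ} = 0
All R_{ij} vanish; in 2 dimensions the Riemann tensor is fully determined by the Ricci tensor, so R^i_{jkl} = 0: the metric is flat (curvilinear coordinates on flat space).
Yes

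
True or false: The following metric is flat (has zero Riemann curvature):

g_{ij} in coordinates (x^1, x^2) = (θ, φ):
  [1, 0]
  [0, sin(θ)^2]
Non-zero Christoffel symbols:
Γ^θ_{φ φ} = -sin(2*θ)/2
Γ^φ_{θ φ} = 1/tan(θ)
Ricci tensor: R_{θθ} = 1, R_{θφ} = 0, R_{φφ} = sin(θ)^2
The Ricci tensor is non-zero, so the Riemann tensor is non-zero: not flat.
False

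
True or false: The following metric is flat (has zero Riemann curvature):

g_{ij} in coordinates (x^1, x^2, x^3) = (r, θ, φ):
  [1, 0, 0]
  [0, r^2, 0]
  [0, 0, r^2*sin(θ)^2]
Non-zero Christoffel symbols:
Γ^r_{θ θ} = -r
Γ^r_{φ φ} = -r*sin(θ)^2
Γ^θ_{r θ} = 1/r
Γ^θ_{φ φ} = -sin(2*θ)/2
Γ^φ_{r φ} = 1/r
Γ^φ_{θ φ} = 1/tan(θ)
Ricci tensor: R_{rr} = 0, R_{rθ} = 0, R_{rφ} = 0, R_{θθ} = 0, R_{θφ} = 0, R_{φφ} = 0
All R_{ij} vanish; in 3 dimensions the Riemann tensor is fully determined by the Ricci tensor, so R^i_{jkl} = 0: the metric is flat (curvilinear coordinates on flat space).
True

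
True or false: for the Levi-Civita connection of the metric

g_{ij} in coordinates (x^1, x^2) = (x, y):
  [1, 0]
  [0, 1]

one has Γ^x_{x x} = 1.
Γ^x_{x x} = (1/2) g^{xx} (∂_x g_{xx} + ∂_x g_{xx} - ∂_x g_{xx}) = (1/2)(1)((0) + (0) - (0)) = 0
This differs from the proposed value 1.
False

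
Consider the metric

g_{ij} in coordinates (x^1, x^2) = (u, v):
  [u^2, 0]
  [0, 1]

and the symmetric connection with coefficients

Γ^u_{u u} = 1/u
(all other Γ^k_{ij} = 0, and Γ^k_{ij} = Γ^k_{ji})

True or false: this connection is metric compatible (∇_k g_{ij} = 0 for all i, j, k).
Using ∇_k g_{ij} = ∂_k g_{ij} - Γ^m_{ki} g_{mj} - Γ^m_{kj} g_{im}:
e.g. ∇_u g_{uu} = (2*u) - (u) - (u) = 0
Every component ∇_k g_{ij} vanishes: the connection is metric compatible.
True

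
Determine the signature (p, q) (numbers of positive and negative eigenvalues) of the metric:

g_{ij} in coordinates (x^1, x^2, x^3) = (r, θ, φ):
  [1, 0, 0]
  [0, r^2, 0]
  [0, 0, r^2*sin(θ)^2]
The metric is diagonal, so its eigenvalues are the diagonal entries: 1, r^2, r^2*sin(θ)^2 (at a generic point, where coordinate-dependent entries are positive).
3 positive, 0 negative.
(3, 0) - Riemannian (positive definite)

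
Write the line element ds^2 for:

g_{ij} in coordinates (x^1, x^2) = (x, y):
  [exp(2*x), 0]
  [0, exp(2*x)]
ds^2 = g_{ij} dx^i dx^j; only the non-zero components contribute.
ds^2 = exp(2*x) dx^2 + exp(2*x) dy^2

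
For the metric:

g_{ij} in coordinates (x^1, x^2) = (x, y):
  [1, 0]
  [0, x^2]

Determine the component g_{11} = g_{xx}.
With x^1 = x, x^2 = y, g_{11} = g_{xx} is the row-1, column-1 entry of the matrix.
g_{11} = 1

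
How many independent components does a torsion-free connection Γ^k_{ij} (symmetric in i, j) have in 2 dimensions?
Γ^k_{ij} has n choices for the upper index and n(n+1)/2 independent symmetric lower index pairs.
Total = 2 × 2×3/2 = 2 × 3 = 6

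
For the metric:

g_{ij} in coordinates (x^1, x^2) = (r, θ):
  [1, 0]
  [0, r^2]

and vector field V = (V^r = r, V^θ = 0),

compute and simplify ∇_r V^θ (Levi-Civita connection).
Non-zero Christoffel symbols:
Γ^r_{θ θ} = -r
Γ^θ_{r θ} = 1/r
∇_r V^θ = ∂_r V^θ + Γ^θ_{r j} V^j
  = (0) + (0)(r) + (1/r)(0)
  = 0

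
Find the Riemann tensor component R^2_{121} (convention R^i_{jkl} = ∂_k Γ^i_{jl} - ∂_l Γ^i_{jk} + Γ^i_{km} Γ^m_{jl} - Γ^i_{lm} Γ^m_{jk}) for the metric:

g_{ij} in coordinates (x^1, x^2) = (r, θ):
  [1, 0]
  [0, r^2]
Non-zero Christoffel symbols (Γ^k_{ij} = Γ^k_{ji}):
Γ^r_{θ θ} = -r
Γ^θ_{r θ} = 1/r
R^θ_{r θ r} = ∂_θ Γ^θ_{r r} - ∂_r Γ^θ_{r θ} + Γ^θ_{θ m} Γ^m_{r r} - Γ^θ_{r m} Γ^m_{r θ}
  = (0) - (-1/r^2) + (0) - (1/r^2) = 0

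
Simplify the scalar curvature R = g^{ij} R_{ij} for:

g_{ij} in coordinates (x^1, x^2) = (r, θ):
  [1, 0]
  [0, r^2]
Non-zero Christoffel symbols (Γ^k_{ij} = Γ^k_{ji}):
Γ^r_{θ θ} = -r
Γ^θ_{r θ} = 1/r
Ricci tensor (R_{ij} = R^k_{ikj}): R_{rr} = 0, R_{rθ} = 0, R_{θθ} = 0
Inverse metric: g^{rr} = 1, g^{θθ} = 1/r^2
R = g^{ij} R_{ij} = (1)(0) + (1/r^2)(0) = 0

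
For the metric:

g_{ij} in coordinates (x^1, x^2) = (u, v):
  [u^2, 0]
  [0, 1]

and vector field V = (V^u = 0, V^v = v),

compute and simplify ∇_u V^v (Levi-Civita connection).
Non-zero Christoffel symbols:
Γ^u_{u u} = 1/u
∇_u V^v = ∂_u V^v + Γ^v_{u j} V^j
  = (0) + (0)(0) + (0)(v)
  = 0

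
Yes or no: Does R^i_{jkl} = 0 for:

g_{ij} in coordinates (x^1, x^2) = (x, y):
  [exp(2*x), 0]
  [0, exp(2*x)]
Non-zero Christoffel symbols:
Γ^x_{x x} = 1
Γ^x_{y y} = -1
Γ^y_{x y} = 1
Ricci tensor: R_{xx} = 0, R_{xy} = 0, R_{yy} = 0
All R_{ij} vanish; in 2 dimensions the Riemann tensor is fully determined by the Ricci tensor, so R^i_{jkl} = 0: the metric is flat (curvilinear coordinates on flat space).
Yes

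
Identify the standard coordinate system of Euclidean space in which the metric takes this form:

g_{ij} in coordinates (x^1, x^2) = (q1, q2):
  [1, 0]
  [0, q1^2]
The line element ds^2 = dq1^2 + q1^2 dq2^2 is dr^2 + r^2 dθ^2 with q1 = r, q2 = θ.
polar coordinates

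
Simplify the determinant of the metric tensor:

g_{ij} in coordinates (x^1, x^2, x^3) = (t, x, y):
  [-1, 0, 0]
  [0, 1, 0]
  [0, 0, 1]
Diagonal metric: det(g) = g_{11}·g_{22}·g_{33}
= (-1)·(1)·(1)
det(g) = -1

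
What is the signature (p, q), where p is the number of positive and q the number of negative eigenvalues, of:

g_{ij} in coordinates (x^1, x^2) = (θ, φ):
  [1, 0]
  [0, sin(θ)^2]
The metric is diagonal, so its eigenvalues are the diagonal entries: 1, sin(θ)^2 (at a generic point, where coordinate-dependent entries are positive).
2 positive, 0 negative.
(2, 0) - Riemannian (positive definite)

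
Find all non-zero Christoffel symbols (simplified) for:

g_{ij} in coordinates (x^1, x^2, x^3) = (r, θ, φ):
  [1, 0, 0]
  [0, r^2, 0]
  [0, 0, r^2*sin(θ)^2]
Using Γ^k_{ij} = (1/2) g^{km} (∂_i g_{mj} + ∂_j g_{mi} - ∂_m g_{ij}); the metric is diagonal, so only the m = k term contributes.
Non-zero symbols (using the symmetry Γ^k_{ij} = Γ^k_{ji}):
Γ^r_{θ θ} = (1/2) g^{rr} (∂_θ g_{rθ} + ∂_θ g_{rθ} - ∂_r g_{θθ}) = (1/2)(1)((0) + (0) - (2*r)) = -r
Γ^r_{φ φ} = (1/2) g^{rr} (∂_φ g_{rφ} + ∂_φ g_{rφ} - ∂_r g_{φφ}) = (1/2)(1)((0) + (0) - (2*r*sin(θ)^2)) = -r*sin(θ)^2
Γ^θ_{r θ} = (1/2) g^{θθ} (∂_r g_{θθ} + ∂_θ g_{θr} - ∂_θ g_{rθ}) = (1/2)(1/r^2)((2*r) + (0) - (0)) = 1/r
Γ^θ_{φ φ} = (1/2) g^{θθ} (∂_φ g_{θφ} + ∂_φ g_{θφ} - ∂_θ g_{φφ}) = (1/2)(1/r^2)((0) + (0) - (r^2*sin(2*θ))) = -sin(2*θ)/2
Γ^φ_{r φ} = (1/2) g^{φφ} (∂_r g_{φφ} + ∂_φ g_{φr} - ∂_φ g_{rφ}) = (1/2)(1/(r^2*sin(θ)^2))((2*r*sin(θ)^2) + (0) - (0)) = 1/r
Γ^φ_{θ φ} = (1/2) g^{φφ} (∂_θ g_{φφ} + ∂_φ g_{φθ} - ∂_φ g_{θφ}) = (1/2)(1/(r^2*sin(θ)^2))((r^2*sin(2*θ)) + (0) - (0)) = 1/tan(θ)
All other Christoffel symbols are zero.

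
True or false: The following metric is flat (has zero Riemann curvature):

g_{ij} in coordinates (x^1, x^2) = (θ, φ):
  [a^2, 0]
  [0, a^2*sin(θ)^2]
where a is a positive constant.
Non-zero Christoffel symbols:
Γ^θ_{φ φ} = -sin(2*θ)/2
Γ^φ_{θ φ} = 1/tan(θ)
Ricci tensor: R_{θθ} = 1, R_{θφ} = 0, R_{φφ} = sin(θ)^2
The Ricci tensor is non-zero, so the Riemann tensor is non-zero: not flat.
False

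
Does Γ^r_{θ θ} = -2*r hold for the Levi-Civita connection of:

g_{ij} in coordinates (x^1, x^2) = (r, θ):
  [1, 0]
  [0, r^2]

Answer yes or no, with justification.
Γ^r_{θ θ} = (1/2) g^{rr} (∂_θ g_{rθ} + ∂_θ g_{rθ} - ∂_r g_{θθ}) = (1/2)(1)((0) + (0) - (2*r)) = -r
This differs from the proposed value -2*r.
No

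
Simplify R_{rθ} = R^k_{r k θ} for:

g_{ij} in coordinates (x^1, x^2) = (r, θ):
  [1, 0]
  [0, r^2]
Non-zero Christoffel symbols (Γ^k_{ij} = Γ^k_{ji}):
Γ^r_{θ θ} = -r
Γ^θ_{r θ} = 1/r
R^r_{r r θ} = 0 (a repeated index in an antisymmetric pair)
R^θ_{r θ θ} = 0 (a repeated index in an antisymmetric pair)
R_{rθ} = R^r_{r r θ} + R^θ_{r θ θ} = (0) + (0) = 0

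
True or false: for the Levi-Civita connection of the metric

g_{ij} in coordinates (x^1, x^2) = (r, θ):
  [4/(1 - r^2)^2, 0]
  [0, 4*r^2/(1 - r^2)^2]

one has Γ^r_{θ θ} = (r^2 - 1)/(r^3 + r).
Γ^r_{θ θ} = (1/2) g^{rr} (∂_θ g_{rθ} + ∂_θ g_{rθ} - ∂_r g_{θθ}) = (1/2)((1 - r^2)^2/4)((0) + (0) - (-8*(r^3 + r)/(r^2 - 1)^3)) = (r^3 + r)/(r^2 - 1)
This differs from the proposed value (r^2 - 1)/(r^3 + r).
False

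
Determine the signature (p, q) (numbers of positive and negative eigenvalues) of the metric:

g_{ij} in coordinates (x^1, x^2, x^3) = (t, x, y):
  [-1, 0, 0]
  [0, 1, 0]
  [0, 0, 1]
The metric is diagonal, so its eigenvalues are the diagonal entries: -1, 1, 1 (at a generic point, where coordinate-dependent entries are positive).
2 positive, 1 negative.
(2, 1) - Lorentzian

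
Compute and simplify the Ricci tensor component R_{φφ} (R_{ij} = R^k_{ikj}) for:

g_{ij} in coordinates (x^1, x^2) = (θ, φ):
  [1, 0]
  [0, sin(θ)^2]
Non-zero Christoffel symbols (Γ^k_{ij} = Γ^k_{ji}):
Γ^θ_{φ φ} = -sin(2*θ)/2
Γ^φ_{θ φ} = 1/tan(θ)
R^θ_{φ θ φ} = ∂_θ Γ^θ_{φ φ} - ∂_φ Γ^θ_{φ θ} + Γ^θ_{θ m} Γ^m_{φ φ} - Γ^θ_{φ m} Γ^m_{φ θ}
  = (-cos(2*θ)) - (0) + (0) - (-cos(θ)^2) = sin(θ)^2
R^φ_{φ φ φ} = 0 (a repeated index in an antisymmetric pair)
R_{φφ} = R^θ_{φ θ φ} + R^φ_{φ φ φ} = (sin(θ)^2) + (0) = sin(θ)^2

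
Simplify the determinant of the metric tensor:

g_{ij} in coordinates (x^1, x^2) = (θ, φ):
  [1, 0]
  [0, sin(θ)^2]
For a 2×2 metric: det(g) = g_{11}·g_{22} - g_{12}·g_{21}
= (1)·(sin(θ)^2) - (0)·(0)
= sin(θ)^2 - 0
det(g) = sin(θ)^2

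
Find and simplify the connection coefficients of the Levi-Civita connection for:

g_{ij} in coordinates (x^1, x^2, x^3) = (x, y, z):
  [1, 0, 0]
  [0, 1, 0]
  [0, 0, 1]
Using Γ^k_{ij} = (1/2) g^{km} (∂_i g_{mj} + ∂_j g_{mi} - ∂_m g_{ij}); the metric is diagonal, so only the m = k term contributes.
Every metric component is constant, so all ∂_m g_{ij} = 0 and every Christoffel symbol vanishes.
All Christoffel symbols are zero.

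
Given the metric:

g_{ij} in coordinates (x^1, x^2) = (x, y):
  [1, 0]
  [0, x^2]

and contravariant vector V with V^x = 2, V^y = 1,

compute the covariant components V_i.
V_i = g_{ij} V^j:
V_x = (1)(2) + (0)(1) = 2
V_y = (0)(2) + (x^2)(1) = x^2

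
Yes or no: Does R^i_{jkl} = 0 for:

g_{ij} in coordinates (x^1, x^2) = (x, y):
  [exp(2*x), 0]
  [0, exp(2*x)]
Non-zero Christoffel symbols:
Γ^x_{x x} = 1
Γ^x_{y y} = -1
Γ^y_{x y} = 1
Ricci tensor: R_{xx} = 0, R_{xy} = 0, R_{yy} = 0
All R_{ij} vanish; in 2 dimensions the Riemann tensor is fully determined by the Ricci tensor, so R^i_{jkl} = 0: the metric is flat (curvilinear coordinates on flat space).
Yes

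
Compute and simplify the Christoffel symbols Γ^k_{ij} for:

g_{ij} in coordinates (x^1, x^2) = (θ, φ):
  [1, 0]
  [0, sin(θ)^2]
Using Γ^k_{ij} = (1/2) g^{km} (∂_i g_{mj} + ∂_j g_{mi} - ∂_m g_{ij}); the metric is diagonal, so only the m = k term contributes.
Non-zero symbols (using the symmetry Γ^k_{ij} = Γ^k_{ji}):
Γ^θ_{φ φ} = (1/2) g^{θθ} (∂_φ g_{θφ} + ∂_φ g_{θφ} - ∂_θ g_{φφ}) = (1/2)(1)((0) + (0) - (sin(2*θ))) = -sin(2*θ)/2
Γ^φ_{θ φ} = (1/2) g^{φφ} (∂_θ g_{φφ} + ∂_φ g_{φθ} - ∂_φ g_{θφ}) = (1/2)(1/sin(θ)^2)((sin(2*θ)) + (0) - (0)) = 1/tan(θ)
All other Christoffel symbols are zero.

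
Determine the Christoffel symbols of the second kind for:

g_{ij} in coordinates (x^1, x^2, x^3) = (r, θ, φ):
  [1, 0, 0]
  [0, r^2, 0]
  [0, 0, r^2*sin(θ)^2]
Using Γ^k_{ij} = (1/2) g^{km} (∂_i g_{mj} + ∂_j g_{mi} - ∂_m g_{ij}); the metric is diagonal, so only the m = k term contributes.
Non-zero symbols (using the symmetry Γ^k_{ij} = Γ^k_{ji}):
Γ^r_{θ θ} = (1/2) g^{rr} (∂_θ g_{rθ} + ∂_θ g_{rθ} - ∂_r g_{θθ}) = (1/2)(1)((0) + (0) - (2*r)) = -r
Γ^r_{φ φ} = (1/2) g^{rr} (∂_φ g_{rφ} + ∂_φ g_{rφ} - ∂_r g_{φφ}) = (1/2)(1)((0) + (0) - (2*r*sin(θ)^2)) = -r*sin(θ)^2
Γ^θ_{r θ} = (1/2) g^{θθ} (∂_r g_{θθ} + ∂_θ g_{θr} - ∂_θ g_{rθ}) = (1/2)(1/r^2)((2*r) + (0) - (0)) = 1/r
Γ^θ_{φ φ} = (1/2) g^{θθ} (∂_φ g_{θφ} + ∂_φ g_{θφ} - ∂_θ g_{φφ}) = (1/2)(1/r^2)((0) + (0) - (r^2*sin(2*θ))) = -sin(2*θ)/2
Γ^φ_{r φ} = (1/2) g^{φφ} (∂_r g_{φφ} + ∂_φ g_{φr} - ∂_φ g_{rφ}) = (1/2)(1/(r^2*sin(θ)^2))((2*r*sin(θ)^2) + (0) - (0)) = 1/r
Γ^φ_{θ φ} = (1/2) g^{φφ} (∂_θ g_{φφ} + ∂_φ g_{φθ} - ∂_φ g_{θφ}) = (1/2)(1/(r^2*sin(θ)^2))((r^2*sin(2*θ)) + (0) - (0)) = 1/tan(θ)
All other Christoffel symbols are zero.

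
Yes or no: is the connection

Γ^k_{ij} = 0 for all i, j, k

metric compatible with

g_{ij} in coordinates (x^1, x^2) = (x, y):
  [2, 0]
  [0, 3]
Using ∇_k g_{ij} = ∂_k g_{ij} - Γ^m_{ki} g_{mj} - Γ^m_{kj} g_{im}:
e.g. ∇_x g_{xx} = (0) - (0) - (0) = 0
Every component ∇_k g_{ij} vanishes: the connection is metric compatible.
Yes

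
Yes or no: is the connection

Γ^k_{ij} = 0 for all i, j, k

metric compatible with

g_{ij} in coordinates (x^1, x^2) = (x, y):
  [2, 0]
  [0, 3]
Using ∇_k g_{ij} = ∂_k g_{ij} - Γ^m_{ki} g_{mj} - Γ^m_{kj} g_{im}:
e.g. ∇_y g_{yy} = (0) - (0) - (0) = 0
Every component ∇_k g_{ij} vanishes: the connection is metric compatible.
Yes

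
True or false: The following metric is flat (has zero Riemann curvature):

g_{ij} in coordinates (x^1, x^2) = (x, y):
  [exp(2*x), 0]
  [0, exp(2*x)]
Non-zero Christoffel symbols:
Γ^x_{x x} = 1
Γ^x_{y y} = -1
Γ^y_{x y} = 1
Ricci tensor: R_{xx} = 0, R_{xy} = 0, R_{yy} = 0
All R_{ij} vanish; in 2 dimensions the Riemann tensor is fully determined by the Ricci tensor, so R^i_{jkl} = 0: the metric is flat (curvilinear coordinates on flat space).
True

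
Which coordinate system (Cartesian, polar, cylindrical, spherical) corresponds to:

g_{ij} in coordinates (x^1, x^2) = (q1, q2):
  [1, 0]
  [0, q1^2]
The line element ds^2 = dq1^2 + q1^2 dq2^2 is dr^2 + r^2 dθ^2 with q1 = r, q2 = θ.
polar coordinates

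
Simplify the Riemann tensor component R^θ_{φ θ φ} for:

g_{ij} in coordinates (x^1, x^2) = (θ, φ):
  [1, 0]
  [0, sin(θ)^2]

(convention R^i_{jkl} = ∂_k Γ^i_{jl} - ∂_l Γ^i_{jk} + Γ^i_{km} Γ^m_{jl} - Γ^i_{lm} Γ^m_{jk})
Non-zero Christoffel symbols (Γ^k_{ij} = Γ^k_{ji}):
Γ^θ_{φ φ} = -sin(2*θ)/2
Γ^φ_{θ φ} = 1/tan(θ)
R^θ_{φ θ φ} = ∂_θ Γ^θ_{φ φ} - ∂_φ Γ^θ_{φ θ} + Γ^θ_{θ m} Γ^m_{φ φ} - Γ^θ_{φ m} Γ^m_{φ θ}
  = (-cos(2*θ)) - (0) + (0) - (-cos(θ)^2) = sin(θ)^2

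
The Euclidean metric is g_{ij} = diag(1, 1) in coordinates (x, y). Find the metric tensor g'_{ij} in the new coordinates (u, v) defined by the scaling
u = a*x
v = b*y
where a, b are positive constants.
Invert the transformation: x = u/a, y = v/b
g'_{ij} = (∂x^k/∂x'^i)(∂x^l/∂x'^j) g_{kl}; with g_{kl} = δ_{kl} this is Σ_k (∂x^k/∂x'^i)(∂x^k/∂x'^j).
Jacobian: ∂x/∂u = 1/a, ∂x/∂v = 0, ∂y/∂u = 0, ∂y/∂v = 1/b
g'_{uu} = (1/a)(1/a) + (0)(0) = 1/a^2
g'_{uv} = (1/a)(0) + (0)(1/b) = 0
g'_{vv} = (0)(0) + (1/b)(1/b) = 1/b^2
g'_{ij} = diag(1/a^2, 1/b^2)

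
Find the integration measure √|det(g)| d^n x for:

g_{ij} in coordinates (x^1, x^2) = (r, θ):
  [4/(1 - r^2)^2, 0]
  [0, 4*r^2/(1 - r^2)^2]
det(g) = 16*r^2/(1 - r^2)^4
√|det(g)| = 4*r/(r^2 - 1)^2
Volume element: dV = 4*r/(r^2 - 1)^2 dr dθ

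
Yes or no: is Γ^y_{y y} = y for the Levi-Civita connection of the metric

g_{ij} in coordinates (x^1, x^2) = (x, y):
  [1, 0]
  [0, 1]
Γ^y_{y y} = (1/2) g^{yy} (∂_y g_{yy} + ∂_y g_{yy} - ∂_y g_{yy}) = (1/2)(1)((0) + (0) - (0)) = 0
This differs from the proposed value y.
No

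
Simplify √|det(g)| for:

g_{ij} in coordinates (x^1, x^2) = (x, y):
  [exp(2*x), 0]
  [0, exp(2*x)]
det(g) = exp(4*x)
√|det(g)| = exp(2*x)
Volume element: dV = exp(2*x) dx dy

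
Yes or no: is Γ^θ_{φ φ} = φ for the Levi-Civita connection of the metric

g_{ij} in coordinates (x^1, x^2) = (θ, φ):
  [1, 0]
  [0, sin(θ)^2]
Γ^θ_{φ φ} = (1/2) g^{θθ} (∂_φ g_{θφ} + ∂_φ g_{θφ} - ∂_θ g_{φφ}) = (1/2)(1)((0) + (0) - (sin(2*θ))) = -sin(2*θ)/2
This differs from the proposed value φ.
No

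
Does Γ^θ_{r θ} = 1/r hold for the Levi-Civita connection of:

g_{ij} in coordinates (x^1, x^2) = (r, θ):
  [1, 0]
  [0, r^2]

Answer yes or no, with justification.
Γ^θ_{r θ} = (1/2) g^{θθ} (∂_r g_{θθ} + ∂_θ g_{θr} - ∂_θ g_{rθ}) = (1/2)(1/r^2)((2*r) + (0) - (0)) = 1/r
This equals the proposed value 1/r.
Yes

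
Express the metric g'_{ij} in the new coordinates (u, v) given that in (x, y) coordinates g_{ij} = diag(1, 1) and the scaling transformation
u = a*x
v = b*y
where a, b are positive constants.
Invert the transformation: x = u/a, y = v/b
g'_{ij} = (∂x^k/∂x'^i)(∂x^l/∂x'^j) g_{kl}; with g_{kl} = δ_{kl} this is Σ_k (∂x^k/∂x'^i)(∂x^k/∂x'^j).
Jacobian: ∂x/∂u = 1/a, ∂x/∂v = 0, ∂y/∂u = 0, ∂y/∂v = 1/b
g'_{uu} = (1/a)(1/a) + (0)(0) = 1/a^2
g'_{uv} = (1/a)(0) + (0)(1/b) = 0
g'_{vv} = (0)(0) + (1/b)(1/b) = 1/b^2
g'_{ij} = diag(1/a^2, 1/b^2)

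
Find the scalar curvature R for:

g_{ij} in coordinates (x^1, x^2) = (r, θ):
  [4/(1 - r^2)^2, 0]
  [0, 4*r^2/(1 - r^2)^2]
Non-zero Christoffel symbols (Γ^k_{ij} = Γ^k_{ji}):
Γ^r_{r r} = 2*r/(1 - r^2)
Γ^r_{θ θ} = (r^3 + r)/(r^2 - 1)
Γ^θ_{r θ} = (-r^2 - 1)/(r^3 - r)
Ricci tensor (R_{ij} = R^k_{ikj}): R_{rr} = -4/(r^2 - 1)^2, R_{rθ} = 0, R_{θθ} = -4*r^2/(r^2 - 1)^2
Inverse metric: g^{rr} = (1 - r^2)^2/4, g^{θθ} = (1 - r^2)^2/(4*r^2)
R = g^{ij} R_{ij} = ((1 - r^2)^2/4)(-4/(r^2 - 1)^2) + ((1 - r^2)^2/(4*r^2))(-4*r^2/(r^2 - 1)^2) = -2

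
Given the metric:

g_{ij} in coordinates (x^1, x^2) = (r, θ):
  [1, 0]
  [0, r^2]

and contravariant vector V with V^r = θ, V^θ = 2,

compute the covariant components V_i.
V_i = g_{ij} V^j:
V_r = (1)(θ) + (0)(2) = θ
V_θ = (0)(θ) + (r^2)(2) = 2*r^2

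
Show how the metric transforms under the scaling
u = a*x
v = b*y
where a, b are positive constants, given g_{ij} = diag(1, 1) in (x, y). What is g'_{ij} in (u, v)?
Invert the transformation: x = u/a, y = v/b
g'_{ij} = (∂x^k/∂x'^i)(∂x^l/∂x'^j) g_{kl}; with g_{kl} = δ_{kl} this is Σ_k (∂x^k/∂x'^i)(∂x^k/∂x'^j).
Jacobian: ∂x/∂u = 1/a, ∂x/∂v = 0, ∂y/∂u = 0, ∂y/∂v = 1/b
g'_{uu} = (1/a)(1/a) + (0)(0) = 1/a^2
g'_{uv} = (1/a)(0) + (0)(1/b) = 0
g'_{vv} = (0)(0) + (1/b)(1/b) = 1/b^2
g'_{ij} = diag(1/a^2, 1/b^2)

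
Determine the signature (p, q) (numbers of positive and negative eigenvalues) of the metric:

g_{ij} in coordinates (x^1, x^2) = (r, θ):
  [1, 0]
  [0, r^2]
The metric is diagonal, so its eigenvalues are the diagonal entries: 1, r^2 (at a generic point, where coordinate-dependent entries are positive).
2 positive, 0 negative.
(2, 0) - Riemannian (positive definite)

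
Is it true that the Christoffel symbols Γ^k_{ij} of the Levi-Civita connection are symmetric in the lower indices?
The Levi-Civita connection is torsion-free, which is exactly Γ^k_{ij} = Γ^k_{ji}.
Yes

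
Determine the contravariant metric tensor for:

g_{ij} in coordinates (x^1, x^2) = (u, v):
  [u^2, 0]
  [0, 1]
The metric is diagonal, so g^{ij} is diagonal with entries 1/g_{ii}: diag(1/(u^2), 1).
g^{ij}:
  [1/u^2, 0]
  [0, 1]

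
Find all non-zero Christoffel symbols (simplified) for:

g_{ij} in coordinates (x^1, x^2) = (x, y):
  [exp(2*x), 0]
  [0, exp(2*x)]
Using Γ^k_{ij} = (1/2) g^{km} (∂_i g_{mj} + ∂_j g_{mi} - ∂_m g_{ij}); the metric is diagonal, so only the m = k term contributes.
Non-zero symbols (using the symmetry Γ^k_{ij} = Γ^k_{ji}):
Γ^x_{x x} = (1/2) g^{xx} (∂_x g_{xx} + ∂_x g_{xx} - ∂_x g_{xx}) = (1/2)(exp(-2*x))((2*exp(2*x)) + (2*exp(2*x)) - (2*exp(2*x))) = 1
Γ^x_{y y} = (1/2) g^{xx} (∂_y g_{xy} + ∂_y g_{xy} - ∂_x g_{yy}) = (1/2)(exp(-2*x))((0) + (0) - (2*exp(2*x))) = -1
Γ^y_{x y} = (1/2) g^{yy} (∂_x g_{yy} + ∂_y g_{yx} - ∂_y g_{xy}) = (1/2)(exp(-2*x))((2*exp(2*x)) + (0) - (0)) = 1
All other Christoffel symbols are zero.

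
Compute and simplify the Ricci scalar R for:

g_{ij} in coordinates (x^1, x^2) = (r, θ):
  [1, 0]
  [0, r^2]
Non-zero Christoffel symbols (Γ^k_{ij} = Γ^k_{ji}):
Γ^r_{θ θ} = -r
Γ^θ_{r θ} = 1/r
Ricci tensor (R_{ij} = R^k_{ikj}): R_{rr} = 0, R_{rθ} = 0, R_{θθ} = 0
Inverse metric: g^{rr} = 1, g^{θθ} = 1/r^2
R = g^{ij} R_{ij} = (1)(0) + (1/r^2)(0) = 0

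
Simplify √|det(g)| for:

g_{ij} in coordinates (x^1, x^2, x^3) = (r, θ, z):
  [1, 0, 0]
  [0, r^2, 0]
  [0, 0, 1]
det(g) = r^2
√|det(g)| = r
Volume element: dV = r dr dθ dz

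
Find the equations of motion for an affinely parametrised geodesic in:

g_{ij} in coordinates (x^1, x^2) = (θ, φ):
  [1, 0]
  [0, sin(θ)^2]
Geodesic equation: d^2x^k/dλ^2 + Γ^k_{ij} (dx^i/dλ)(dx^j/dλ) = 0.
Non-zero Christoffel symbols:
Γ^θ_{φ φ} = -sin(2*θ)/2
Γ^φ_{θ φ} = 1/tan(θ)
Substituting (the symmetric pair Γ^k_{ij}, Γ^k_{ji} combines into a factor 2):
d^2θ/dλ^2 - (sin(2*θ)/2) (dφ/dλ)^2 = 0
d^2φ/dλ^2 + (2/tan(θ)) (dθ/dλ)(dφ/dλ) = 0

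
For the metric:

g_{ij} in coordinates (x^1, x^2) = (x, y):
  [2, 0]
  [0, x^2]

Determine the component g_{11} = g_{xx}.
With x^1 = x, x^2 = y, g_{11} = g_{xx} is the row-1, column-1 entry of the matrix.
g_{11} = 2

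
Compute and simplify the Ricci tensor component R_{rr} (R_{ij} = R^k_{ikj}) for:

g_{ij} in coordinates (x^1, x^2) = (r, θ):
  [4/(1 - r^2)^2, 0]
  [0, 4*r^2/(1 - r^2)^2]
Non-zero Christoffel symbols (Γ^k_{ij} = Γ^k_{ji}):
Γ^r_{r r} = 2*r/(1 - r^2)
Γ^r_{θ θ} = (r^3 + r)/(r^2 - 1)
Γ^θ_{r θ} = (-r^2 - 1)/(r^3 - r)
R^r_{r r r} = 0 (a repeated index in an antisymmetric pair)
R^θ_{r θ r} = ∂_θ Γ^θ_{r r} - ∂_r Γ^θ_{r θ} + Γ^θ_{θ m} Γ^m_{r r} - Γ^θ_{r m} Γ^m_{r θ}
  = (0) - ((r^4 + 4*r^2 - 1)/(r^3 - r)^2) + (2*(r^2 + 1)/(r^2 - 1)^2) - ((r^2 + 1)^2/(r^3 - r)^2) = -4/(r^2 - 1)^2
R_{rr} = R^r_{r r r} + R^θ_{r θ r} = (0) + (-4/(r^2 - 1)^2) = -4/(r^2 - 1)^2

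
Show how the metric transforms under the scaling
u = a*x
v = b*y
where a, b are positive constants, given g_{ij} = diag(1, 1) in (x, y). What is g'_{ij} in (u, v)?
Invert the transformation: x = u/a, y = v/b
g'_{ij} = (∂x^k/∂x'^i)(∂x^l/∂x'^j) g_{kl}; with g_{kl} = δ_{kl} this is Σ_k (∂x^k/∂x'^i)(∂x^k/∂x'^j).
Jacobian: ∂x/∂u = 1/a, ∂x/∂v = 0, ∂y/∂u = 0, ∂y/∂v = 1/b
g'_{uu} = (1/a)(1/a) + (0)(0) = 1/a^2
g'_{uv} = (1/a)(0) + (0)(1/b) = 0
g'_{vv} = (0)(0) + (1/b)(1/b) = 1/b^2
g'_{ij} = diag(1/a^2, 1/b^2)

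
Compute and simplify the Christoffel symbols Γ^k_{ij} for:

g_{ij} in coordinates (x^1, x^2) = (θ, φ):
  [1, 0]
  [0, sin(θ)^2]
Using Γ^k_{ij} = (1/2) g^{km} (∂_i g_{mj} + ∂_j g_{mi} - ∂_m g_{ij}); the metric is diagonal, so only the m = k term contributes.
Non-zero symbols (using the symmetry Γ^k_{ij} = Γ^k_{ji}):
Γ^θ_{φ φ} = (1/2) g^{θθ} (∂_φ g_{θφ} + ∂_φ g_{θφ} - ∂_θ g_{φφ}) = (1/2)(1)((0) + (0) - (sin(2*θ))) = -sin(2*θ)/2
Γ^φ_{θ φ} = (1/2) g^{φφ} (∂_θ g_{φφ} + ∂_φ g_{φθ} - ∂_φ g_{θφ}) = (1/2)(1/sin(θ)^2)((sin(2*θ)) + (0) - (0)) = 1/tan(θ)
All other Christoffel symbols are zero.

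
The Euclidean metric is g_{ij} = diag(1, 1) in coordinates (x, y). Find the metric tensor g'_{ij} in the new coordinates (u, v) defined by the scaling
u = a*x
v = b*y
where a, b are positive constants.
Invert the transformation: x = u/a, y = v/b
g'_{ij} = (∂x^k/∂x'^i)(∂x^l/∂x'^j) g_{kl}; with g_{kl} = δ_{kl} this is Σ_k (∂x^k/∂x'^i)(∂x^k/∂x'^j).
Jacobian: ∂x/∂u = 1/a, ∂x/∂v = 0, ∂y/∂u = 0, ∂y/∂v = 1/b
g'_{uu} = (1/a)(1/a) + (0)(0) = 1/a^2
g'_{uv} = (1/a)(0) + (0)(1/b) = 0
g'_{vv} = (0)(0) + (1/b)(1/b) = 1/b^2
g'_{ij} = diag(1/a^2, 1/b^2)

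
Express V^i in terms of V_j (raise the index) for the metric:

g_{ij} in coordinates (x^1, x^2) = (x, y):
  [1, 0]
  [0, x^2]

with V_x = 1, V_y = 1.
Inverse metric (diagonal): g^{xx} = 1, g^{yy} = 1/x^2
V^i = g^{ij} V_j:
V^x = (1)(1) + (0)(1) = 1
V^y = (0)(1) + (1/x^2)(1) = 1/x^2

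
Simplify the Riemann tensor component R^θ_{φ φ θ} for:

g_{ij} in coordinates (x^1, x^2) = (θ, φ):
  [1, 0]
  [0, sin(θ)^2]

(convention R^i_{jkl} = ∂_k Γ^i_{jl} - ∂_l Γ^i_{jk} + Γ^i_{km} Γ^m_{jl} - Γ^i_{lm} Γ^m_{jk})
Non-zero Christoffel symbols (Γ^k_{ij} = Γ^k_{ji}):
Γ^θ_{φ φ} = -sin(2*θ)/2
Γ^φ_{θ φ} = 1/tan(θ)
R^θ_{φ φ θ} = ∂_φ Γ^θ_{φ θ} - ∂_θ Γ^θ_{φ φ} + Γ^θ_{φ m} Γ^m_{φ θ} - Γ^θ_{θ m} Γ^m_{φ φ}
  = (0) - (-cos(2*θ)) + (-cos(θ)^2) - (0) = -sin(θ)^2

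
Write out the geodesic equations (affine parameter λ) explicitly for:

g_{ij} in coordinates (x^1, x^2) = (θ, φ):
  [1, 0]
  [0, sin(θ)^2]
Geodesic equation: d^2x^k/dλ^2 + Γ^k_{ij} (dx^i/dλ)(dx^j/dλ) = 0.
Non-zero Christoffel symbols:
Γ^θ_{φ φ} = -sin(2*θ)/2
Γ^φ_{θ φ} = 1/tan(θ)
Substituting (the symmetric pair Γ^k_{ij}, Γ^k_{ji} combines into a factor 2):
d^2θ/dλ^2 - (sin(2*θ)/2) (dφ/dλ)^2 = 0
d^2φ/dλ^2 + (2/tan(θ)) (dθ/dλ)(dφ/dλ) = 0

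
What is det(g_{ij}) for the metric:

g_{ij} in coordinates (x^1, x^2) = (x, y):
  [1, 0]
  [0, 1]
For a 2×2 metric: det(g) = g_{11}·g_{22} - g_{12}·g_{21}
= (1)·(1) - (0)·(0)
= 1 - 0
det(g) = 1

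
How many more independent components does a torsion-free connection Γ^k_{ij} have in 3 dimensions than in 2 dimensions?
Independent components in n dimensions: n × n(n+1)/2 = n^2(n+1)/2.
3D: 3 × 6 = 18
2D: 2 × 3 = 6
Difference = 18 - 6 = 12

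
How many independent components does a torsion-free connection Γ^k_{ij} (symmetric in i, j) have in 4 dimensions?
Γ^k_{ij} has n choices for the upper index and n(n+1)/2 independent symmetric lower index pairs.
Total = 4 × 4×5/2 = 4 × 10 = 40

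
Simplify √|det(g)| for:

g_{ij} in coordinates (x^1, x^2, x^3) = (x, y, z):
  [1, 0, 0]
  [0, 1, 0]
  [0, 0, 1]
det(g) = 1
√|det(g)| = 1
Volume element: dV = 1 dx dy dz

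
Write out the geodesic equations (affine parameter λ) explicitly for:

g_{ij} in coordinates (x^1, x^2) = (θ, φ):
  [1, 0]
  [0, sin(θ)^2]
Geodesic equation: d^2x^k/dλ^2 + Γ^k_{ij} (dx^i/dλ)(dx^j/dλ) = 0.
Non-zero Christoffel symbols:
Γ^θ_{φ φ} = -sin(2*θ)/2
Γ^φ_{θ φ} = 1/tan(θ)
Substituting (the symmetric pair Γ^k_{ij}, Γ^k_{ji} combines into a factor 2):
d^2θ/dλ^2 - (sin(2*θ)/2) (dφ/dλ)^2 = 0
d^2φ/dλ^2 + (2/tan(θ)) (dθ/dλ)(dφ/dλ) = 0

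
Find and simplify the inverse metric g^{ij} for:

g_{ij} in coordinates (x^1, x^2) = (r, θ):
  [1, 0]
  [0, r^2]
The metric is diagonal, so g^{ij} is diagonal with entries 1/g_{ii}: diag(1, 1/(r^2)).
g^{ij}:
  [1, 0]
  [0, 1/r^2]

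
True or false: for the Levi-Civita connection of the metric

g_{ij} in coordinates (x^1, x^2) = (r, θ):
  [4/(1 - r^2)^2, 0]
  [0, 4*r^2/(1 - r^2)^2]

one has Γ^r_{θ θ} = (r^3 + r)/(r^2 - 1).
Γ^r_{θ θ} = (1/2) g^{rr} (∂_θ g_{rθ} + ∂_θ g_{rθ} - ∂_r g_{θθ}) = (1/2)((1 - r^2)^2/4)((0) + (0) - (-8*(r^3 + r)/(r^2 - 1)^3)) = (r^3 + r)/(r^2 - 1)
This equals the proposed value (r^3 + r)/(r^2 - 1).
True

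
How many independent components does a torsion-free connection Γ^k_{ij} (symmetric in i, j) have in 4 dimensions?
Γ^k_{ij} has n choices for the upper index and n(n+1)/2 independent symmetric lower index pairs.
Total = 4 × 4×5/2 = 4 × 10 = 40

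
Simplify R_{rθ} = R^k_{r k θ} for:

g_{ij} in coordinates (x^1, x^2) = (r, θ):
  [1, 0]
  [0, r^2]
Non-zero Christoffel symbols (Γ^k_{ij} = Γ^k_{ji}):
Γ^r_{θ θ} = -r
Γ^θ_{r θ} = 1/r
R^r_{r r θ} = 0 (a repeated index in an antisymmetric pair)
R^θ_{r θ θ} = 0 (a repeated index in an antisymmetric pair)
R_{rθ} = R^r_{r r θ} + R^θ_{r θ θ} = (0) + (0) = 0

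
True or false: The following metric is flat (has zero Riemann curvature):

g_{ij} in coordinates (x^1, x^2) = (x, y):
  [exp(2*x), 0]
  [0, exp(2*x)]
Non-zero Christoffel symbols:
Γ^x_{x x} = 1
Γ^x_{y y} = -1
Γ^y_{x y} = 1
Ricci tensor: R_{xx} = 0, R_{xy} = 0, R_{yy} = 0
All R_{ij} vanish; in 2 dimensions the Riemann tensor is fully determined by the Ricci tensor, so R^i_{jkl} = 0: the metric is flat (curvilinear coordinates on flat space).
True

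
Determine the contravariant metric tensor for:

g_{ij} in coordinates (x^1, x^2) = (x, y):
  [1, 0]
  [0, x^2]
The metric is diagonal, so g^{ij} is diagonal with entries 1/g_{ii}: diag(1, 1/(x^2)).
g^{ij}:
  [1, 0]
  [0, 1/x^2]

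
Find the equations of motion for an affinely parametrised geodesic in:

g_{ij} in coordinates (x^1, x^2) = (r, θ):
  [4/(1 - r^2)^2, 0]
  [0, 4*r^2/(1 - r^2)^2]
Geodesic equation: d^2x^k/dλ^2 + Γ^k_{ij} (dx^i/dλ)(dx^j/dλ) = 0.
Non-zero Christoffel symbols:
Γ^r_{r r} = 2*r/(1 - r^2)
Γ^r_{θ θ} = (r^3 + r)/(r^2 - 1)
Γ^θ_{r θ} = (-r^2 - 1)/(r^3 - r)
Substituting (the symmetric pair Γ^k_{ij}, Γ^k_{ji} combines into a factor 2):
d^2r/dλ^2 + (2*r/(1 - r^2)) (dr/dλ)^2 + ((r^3 + r)/(r^2 - 1)) (dθ/dλ)^2 = 0
d^2θ/dλ^2 + ((-2*r^2 - 2)/(r^3 - r)) (dr/dλ)(dθ/dλ) = 0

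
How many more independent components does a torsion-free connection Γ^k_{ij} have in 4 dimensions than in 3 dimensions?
Independent components in n dimensions: n × n(n+1)/2 = n^2(n+1)/2.
4D: 4 × 10 = 40
3D: 3 × 6 = 18
Difference = 40 - 18 = 22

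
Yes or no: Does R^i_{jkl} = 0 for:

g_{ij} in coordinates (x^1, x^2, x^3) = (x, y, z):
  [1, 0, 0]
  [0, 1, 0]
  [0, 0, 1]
All metric components are constant, so every Christoffel symbol vanishes and R^i_{jkl} = 0.
Yes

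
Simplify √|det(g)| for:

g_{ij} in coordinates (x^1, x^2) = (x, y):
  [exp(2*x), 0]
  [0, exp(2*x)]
det(g) = exp(4*x)
√|det(g)| = exp(2*x)
Volume element: dV = exp(2*x) dx dy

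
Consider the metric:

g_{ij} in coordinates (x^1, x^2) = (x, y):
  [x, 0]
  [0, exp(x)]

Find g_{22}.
With x^1 = x, x^2 = y, g_{22} = g_{yy} is the row-2, column-2 entry of the matrix.
g_{22} = exp(x)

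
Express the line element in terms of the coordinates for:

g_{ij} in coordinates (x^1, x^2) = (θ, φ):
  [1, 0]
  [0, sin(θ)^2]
ds^2 = g_{ij} dx^i dx^j; only the non-zero components contribute.
ds^2 = dθ^2 + sin(θ)^2 dφ^2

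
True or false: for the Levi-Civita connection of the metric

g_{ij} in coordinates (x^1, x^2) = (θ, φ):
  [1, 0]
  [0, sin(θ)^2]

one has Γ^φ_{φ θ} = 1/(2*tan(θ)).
Γ^φ_{φ θ} = (1/2) g^{φφ} (∂_φ g_{φθ} + ∂_θ g_{φφ} - ∂_φ g_{φθ}) = (1/2)(1/sin(θ)^2)((0) + (sin(2*θ)) - (0)) = 1/tan(θ)
This differs from the proposed value 1/(2*tan(θ)).
False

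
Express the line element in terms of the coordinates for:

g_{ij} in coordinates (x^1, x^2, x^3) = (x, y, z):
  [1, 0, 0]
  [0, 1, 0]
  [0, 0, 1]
ds^2 = g_{ij} dx^i dx^j; only the non-zero components contribute.
ds^2 = dx^2 + dy^2 + dz^2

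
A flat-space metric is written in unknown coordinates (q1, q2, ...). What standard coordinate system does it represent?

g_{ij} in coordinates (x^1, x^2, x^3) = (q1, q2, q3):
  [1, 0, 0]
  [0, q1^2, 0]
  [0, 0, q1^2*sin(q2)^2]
The line element ds^2 = dq1^2 + q1^2 dq2^2 + q1^2 sin(q2)^2 dq3^2 is dr^2 + r^2 dθ^2 + r^2 sin(θ)^2 dφ^2 with q1 = r, q2 = θ, q3 = φ.
spherical coordinates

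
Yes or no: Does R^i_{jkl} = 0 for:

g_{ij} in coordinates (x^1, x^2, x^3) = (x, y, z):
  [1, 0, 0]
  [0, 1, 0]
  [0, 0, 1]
All metric components are constant, so every Christoffel symbol vanishes and R^i_{jkl} = 0.
Yes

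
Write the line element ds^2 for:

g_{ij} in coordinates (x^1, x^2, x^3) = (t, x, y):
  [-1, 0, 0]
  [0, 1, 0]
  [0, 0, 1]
ds^2 = g_{ij} dx^i dx^j; only the non-zero components contribute.
ds^2 = -dt^2 + dx^2 + dy^2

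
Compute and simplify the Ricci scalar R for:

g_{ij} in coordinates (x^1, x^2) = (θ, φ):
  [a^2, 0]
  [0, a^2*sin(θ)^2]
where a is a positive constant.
Non-zero Christoffel symbols (Γ^k_{ij} = Γ^k_{ji}):
Γ^θ_{φ φ} = -sin(2*θ)/2
Γ^φ_{θ φ} = 1/tan(θ)
Ricci tensor (R_{ij} = R^k_{ikj}): R_{θθ} = 1, R_{θφ} = 0, R_{φφ} = sin(θ)^2
Inverse metric: g^{θθ} = 1/a^2, g^{φφ} = 1/(a^2*sin(θ)^2)
R = g^{ij} R_{ij} = (1/a^2)(1) + (1/(a^2*sin(θ)^2))(sin(θ)^2) = 2/a^2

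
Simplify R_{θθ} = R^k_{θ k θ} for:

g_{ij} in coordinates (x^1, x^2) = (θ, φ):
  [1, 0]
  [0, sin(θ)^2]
Non-zero Christoffel symbols (Γ^k_{ij} = Γ^k_{ji}):
Γ^θ_{φ φ} = -sin(2*θ)/2
Γ^φ_{θ φ} = 1/tan(θ)
R^θ_{θ θ θ} = 0 (a repeated index in an antisymmetric pair)
R^φ_{θ φ θ} = ∂_φ Γ^φ_{θ θ} - ∂_θ Γ^φ_{θ φ} + Γ^φ_{φ m} Γ^m_{θ θ} - Γ^φ_{θ m} Γ^m_{θ φ}
  = (0) - (-1/sin(θ)^2) + (0) - (1/tan(θ)^2) = 1
R_{θθ} = R^θ_{θ θ θ} + R^φ_{θ φ θ} = (0) + (1) = 1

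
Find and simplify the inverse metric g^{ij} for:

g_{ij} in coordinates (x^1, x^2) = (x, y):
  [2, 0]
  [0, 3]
The metric is diagonal, so g^{ij} is diagonal with entries 1/g_{ii}: diag(1/2, 1/3).
g^{ij}:
  [1/2, 0]
  [0, 1/3]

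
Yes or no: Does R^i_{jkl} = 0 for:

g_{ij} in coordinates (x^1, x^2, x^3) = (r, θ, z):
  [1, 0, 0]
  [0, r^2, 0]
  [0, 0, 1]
Non-zero Christoffel symbols:
Γ^r_{θ θ} = -r
Γ^θ_{r θ} = 1/r
Ricci tensor: R_{rr} = 0, R_{rθ} = 0, R_{rz} = 0, R_{θθ} = 0, R_{θz} = 0, R_{zz} = 0
All R_{ij} vanish; in 3 dimensions the Riemann tensor is fully determined by the Ricci tensor, so R^i_{jkl} = 0: the metric is flat (curvilinear coordinates on flat space).
Yes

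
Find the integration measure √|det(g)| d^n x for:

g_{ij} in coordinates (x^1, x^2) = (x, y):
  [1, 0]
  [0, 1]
det(g) = 1
√|det(g)| = 1
Volume element: dV = 1 dx dy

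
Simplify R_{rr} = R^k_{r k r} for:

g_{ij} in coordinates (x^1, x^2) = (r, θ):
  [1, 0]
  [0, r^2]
Non-zero Christoffel symbols (Γ^k_{ij} = Γ^k_{ji}):
Γ^r_{θ θ} = -r
Γ^θ_{r θ} = 1/r
R^r_{r r r} = 0 (a repeated index in an antisymmetric pair)
R^θ_{r θ r} = ∂_θ Γ^θ_{r r} - ∂_r Γ^θ_{r θ} + Γ^θ_{θ m} Γ^m_{r r} - Γ^θ_{r m} Γ^m_{r θ}
  = (0) - (-1/r^2) + (0) - (1/r^2) = 0
R_{rr} = R^r_{r r r} + R^θ_{r θ r} = (0) + (0) = 0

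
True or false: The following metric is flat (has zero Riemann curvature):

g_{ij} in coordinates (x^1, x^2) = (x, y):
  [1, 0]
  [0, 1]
All metric components are constant, so every Christoffel symbol vanishes and R^i_{jkl} = 0.
True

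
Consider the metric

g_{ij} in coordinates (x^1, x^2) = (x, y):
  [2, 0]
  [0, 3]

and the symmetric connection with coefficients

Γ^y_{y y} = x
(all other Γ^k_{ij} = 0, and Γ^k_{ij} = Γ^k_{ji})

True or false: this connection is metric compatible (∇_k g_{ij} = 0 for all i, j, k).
Using ∇_k g_{ij} = ∂_k g_{ij} - Γ^m_{ki} g_{mj} - Γ^m_{kj} g_{im}:
∇_y g_{yy} = (0) - (3*x) - (3*x) = -6*x ≠ 0
So the connection is not metric compatible (it is not the Levi-Civita connection).
False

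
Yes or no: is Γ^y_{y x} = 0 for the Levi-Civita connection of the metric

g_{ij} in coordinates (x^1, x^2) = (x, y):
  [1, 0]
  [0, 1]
Γ^y_{y x} = (1/2) g^{yy} (∂_y g_{yx} + ∂_x g_{yy} - ∂_y g_{yx}) = (1/2)(1)((0) + (0) - (0)) = 0
This equals the proposed value 0.
Yes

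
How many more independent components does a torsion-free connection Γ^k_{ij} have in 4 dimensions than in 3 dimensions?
Independent components in n dimensions: n × n(n+1)/2 = n^2(n+1)/2.
4D: 4 × 10 = 40
3D: 3 × 6 = 18
Difference = 40 - 18 = 22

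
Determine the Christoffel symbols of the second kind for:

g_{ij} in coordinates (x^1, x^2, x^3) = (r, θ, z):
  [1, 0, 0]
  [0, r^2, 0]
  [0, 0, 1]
Using Γ^k_{ij} = (1/2) g^{km} (∂_i g_{mj} + ∂_j g_{mi} - ∂_m g_{ij}); the metric is diagonal, so only the m = k term contributes.
Non-zero symbols (using the symmetry Γ^k_{ij} = Γ^k_{ji}):
Γ^r_{θ θ} = (1/2) g^{rr} (∂_θ g_{rθ} + ∂_θ g_{rθ} - ∂_r g_{θθ}) = (1/2)(1)((0) + (0) - (2*r)) = -r
Γ^θ_{r θ} = (1/2) g^{θθ} (∂_r g_{θθ} + ∂_θ g_{θr} - ∂_θ g_{rθ}) = (1/2)(1/r^2)((2*r) + (0) - (0)) = 1/r
All other Christoffel symbols are zero.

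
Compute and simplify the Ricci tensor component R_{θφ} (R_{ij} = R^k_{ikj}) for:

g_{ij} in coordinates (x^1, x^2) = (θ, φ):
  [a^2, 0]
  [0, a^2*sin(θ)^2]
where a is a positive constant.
Non-zero Christoffel symbols (Γ^k_{ij} = Γ^k_{ji}):
Γ^θ_{φ φ} = -sin(2*θ)/2
Γ^φ_{θ φ} = 1/tan(θ)
R^θ_{θ θ φ} = 0 (a repeated index in an antisymmetric pair)
R^φ_{θ φ φ} = 0 (a repeated index in an antisymmetric pair)
R_{θφ} = R^θ_{θ θ φ} + R^φ_{θ φ φ} = (0) + (0) = 0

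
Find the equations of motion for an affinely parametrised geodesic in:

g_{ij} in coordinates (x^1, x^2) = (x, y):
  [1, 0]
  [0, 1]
Geodesic equation: d^2x^k/dλ^2 + Γ^k_{ij} (dx^i/dλ)(dx^j/dλ) = 0.
All Christoffel symbols vanish, so the geodesics are straight lines:
d^2x/dλ^2 = 0
d^2y/dλ^2 = 0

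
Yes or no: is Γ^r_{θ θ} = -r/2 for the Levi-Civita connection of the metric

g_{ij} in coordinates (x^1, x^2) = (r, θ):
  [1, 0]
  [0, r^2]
Γ^r_{θ θ} = (1/2) g^{rr} (∂_θ g_{rθ} + ∂_θ g_{rθ} - ∂_r g_{θθ}) = (1/2)(1)((0) + (0) - (2*r)) = -r
This differs from the proposed value -r/2.
No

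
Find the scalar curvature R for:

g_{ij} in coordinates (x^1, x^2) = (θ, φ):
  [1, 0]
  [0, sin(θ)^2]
Non-zero Christoffel symbols (Γ^k_{ij} = Γ^k_{ji}):
Γ^θ_{φ φ} = -sin(2*θ)/2
Γ^φ_{θ φ} = 1/tan(θ)
Ricci tensor (R_{ij} = R^k_{ikj}): R_{θθ} = 1, R_{θφ} = 0, R_{φφ} = sin(θ)^2
Inverse metric: g^{θθ} = 1, g^{φφ} = 1/sin(θ)^2
R = g^{ij} R_{ij} = (1)(1) + (1/sin(θ)^2)(sin(θ)^2) = 2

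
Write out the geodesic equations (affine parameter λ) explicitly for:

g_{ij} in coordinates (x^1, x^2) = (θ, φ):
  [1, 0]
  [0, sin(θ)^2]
Geodesic equation: d^2x^k/dλ^2 + Γ^k_{ij} (dx^i/dλ)(dx^j/dλ) = 0.
Non-zero Christoffel symbols:
Γ^θ_{φ φ} = -sin(2*θ)/2
Γ^φ_{θ φ} = 1/tan(θ)
Substituting (the symmetric pair Γ^k_{ij}, Γ^k_{ji} combines into a factor 2):
d^2θ/dλ^2 - (sin(2*θ)/2) (dφ/dλ)^2 = 0
d^2φ/dλ^2 + (2/tan(θ)) (dθ/dλ)(dφ/dλ) = 0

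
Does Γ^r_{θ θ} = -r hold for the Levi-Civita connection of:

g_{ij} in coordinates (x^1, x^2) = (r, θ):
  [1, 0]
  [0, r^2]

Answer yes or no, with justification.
Γ^r_{θ θ} = (1/2) g^{rr} (∂_θ g_{rθ} + ∂_θ g_{rθ} - ∂_r g_{θθ}) = (1/2)(1)((0) + (0) - (2*r)) = -r
This equals the proposed value -r.
Yes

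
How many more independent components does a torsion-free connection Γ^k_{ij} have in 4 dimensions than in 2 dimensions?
Independent components in n dimensions: n × n(n+1)/2 = n^2(n+1)/2.
4D: 4 × 10 = 40
2D: 2 × 3 = 6
Difference = 40 - 6 = 34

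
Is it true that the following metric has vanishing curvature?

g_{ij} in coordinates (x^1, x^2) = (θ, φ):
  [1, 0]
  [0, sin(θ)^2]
Non-zero Christoffel symbols:
Γ^θ_{φ φ} = -sin(2*θ)/2
Γ^φ_{θ φ} = 1/tan(θ)
Ricci tensor: R_{θθ} = 1, R_{θφ} = 0, R_{φφ} = sin(θ)^2
The Ricci tensor is non-zero, so the Riemann tensor is non-zero: not flat.
No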